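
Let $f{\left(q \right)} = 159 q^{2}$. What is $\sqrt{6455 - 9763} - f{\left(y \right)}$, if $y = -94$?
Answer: $-1404924 + 2 i \sqrt{827} \approx -1.4049 \cdot 10^{6} + 57.515 i$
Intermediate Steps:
$\sqrt{6455 - 9763} - f{\left(y \right)} = \sqrt{6455 - 9763} - 159 \left(-94\right)^{2} = \sqrt{-3308} - 159 \cdot 8836 = 2 i \sqrt{827} - 1404924 = -1404924 + 2 i \sqrt{827}$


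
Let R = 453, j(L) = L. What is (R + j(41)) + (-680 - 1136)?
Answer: -1322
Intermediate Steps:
(R + j(41)) + (-680 - 1136) = (453 + 41) + (-680 - 1136) = 494 - 1816 = -1322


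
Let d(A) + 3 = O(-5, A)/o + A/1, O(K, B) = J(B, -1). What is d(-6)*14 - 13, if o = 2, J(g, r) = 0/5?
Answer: -139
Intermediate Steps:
J(g, r) = 0 (J(g, r) = 0*(⅕) = 0)
O(K, B) = 0
d(A) = -3 + A (d(A) = -3 + (0/2 + A/1) = -3 + (0*(½) + A*1) = -3 + (0 + A) = -3 + A)
d(-6)*14 - 13 = (-3 - 6)*14 - 13 = -9*14 - 13 = -126 - 13 = -139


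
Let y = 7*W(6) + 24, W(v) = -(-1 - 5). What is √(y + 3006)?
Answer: 32*√3 ≈ 55.426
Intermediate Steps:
W(v) = 6 (W(v) = -1*(-6) = 6)
y = 66 (y = 7*6 + 24 = 42 + 24 = 66)
√(y + 3006) = √(66 + 3006) = √3072 = 32*√3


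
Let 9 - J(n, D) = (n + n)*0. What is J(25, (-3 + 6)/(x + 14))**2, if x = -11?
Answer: 81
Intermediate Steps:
J(n, D) = 9 (J(n, D) = 9 - (n + n)*0 = 9 - 2*n*0 = 9 - 1*0 = 9 + 0 = 9)
J(25, (-3 + 6)/(x + 14))**2 = 9**2 = 81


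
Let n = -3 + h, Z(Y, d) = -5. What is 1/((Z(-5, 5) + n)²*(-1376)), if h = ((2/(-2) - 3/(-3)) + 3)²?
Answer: -1/1376 ≈ -0.00072674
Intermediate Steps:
h = 9 (h = ((2*(-½) - 3*(-⅓)) + 3)² = ((-1 + 1) + 3)² = (0 + 3)² = 3² = 9)
n = 6 (n = -3 + 9 = 6)
1/((Z(-5, 5) + n)²*(-1376)) = 1/((-5 + 6)²*(-1376)) = 1/(1²*(-1376)) = 1/(1*(-1376)) = 1/(-1376) = -1/1376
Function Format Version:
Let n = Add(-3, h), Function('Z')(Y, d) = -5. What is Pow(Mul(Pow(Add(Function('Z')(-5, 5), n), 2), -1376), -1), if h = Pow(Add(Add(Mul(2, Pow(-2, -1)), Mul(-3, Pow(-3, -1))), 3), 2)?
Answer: Rational(-1, 1376) ≈ -0.00072674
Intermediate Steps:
h = 9 (h = Pow(Add(Add(Mul(2, Rational(-1, 2)), Mul(-3, Rational(-1, 3))), 3), 2) = Pow(Add(Add(-1, 1), 3), 2) = Pow(Add(0, 3), 2) = Pow(3, 2) = 9)
n = 6 (n = Add(-3, 9) = 6)
Pow(Mul(Pow(Add(Function('Z')(-5, 5), n), 2), -1376), -1) = Pow(Mul(Pow(Add(-5, 6), 2), -1376), -1) = Pow(Mul(Pow(1, 2), -1376), -1) = Pow(Mul(1, -1376), -1) = Pow(-1376, -1) = Rational(-1, 1376)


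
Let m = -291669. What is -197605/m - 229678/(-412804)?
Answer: 461372941/373919658 ≈ 1.2339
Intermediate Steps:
-197605/m - 229678/(-412804) = -197605/(-291669) - 229678/(-412804) = -197605*(-1/291669) - 229678*(-1/412804) = 197605/291669 + 4993/8974 = 461372941/373919658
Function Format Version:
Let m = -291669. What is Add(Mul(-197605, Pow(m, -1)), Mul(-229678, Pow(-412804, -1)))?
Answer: Rational(461372941, 373919658) ≈ 1.2339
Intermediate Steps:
Add(Mul(-197605, Pow(m, -1)), Mul(-229678, Pow(-412804, -1))) = Add(Mul(-197605, Pow(-291669, -1)), Mul(-229678, Pow(-412804, -1))) = Add(Mul(-197605, Rational(-1, 291669)), Mul(-229678, Rational(-1, 412804))) = Add(Rational(197605, 291669), Rational(4993, 8974)) = Rational(461372941, 373919658)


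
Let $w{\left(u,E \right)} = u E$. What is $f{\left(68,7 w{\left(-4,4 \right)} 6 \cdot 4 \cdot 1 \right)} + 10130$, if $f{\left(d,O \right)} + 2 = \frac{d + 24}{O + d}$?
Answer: $\frac{6633817}{655} \approx 10128.0$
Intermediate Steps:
$w{\left(u,E \right)} = E u$
$f{\left(d,O \right)} = -2 + \frac{24 + d}{O + d}$ ($f{\left(d,O \right)} = -2 + \frac{d + 24}{O + d} = -2 + \frac{24 + d}{O + d}$)
$f{\left(68,7 w{\left(-4,4 \right)} 6 \cdot 4 \cdot 1 \right)} + 10130 = \frac{24 - 68 - 2 \cdot 7 \cdot 4 \left(-4\right) 6 \cdot 4 \cdot 1}{7 \cdot 4 \left(-4\right) 6 \cdot 4 \cdot 1 + 68} + 10130 = \frac{24 - 68 - 2 \cdot 7 \left(-16\right) 6 \cdot 4 \cdot 1}{7 \left(-16\right) 6 \cdot 4 \cdot 1 + 68} + 10130 = \frac{24 - 68 - 2 \cdot 7 \left(\left(-96\right) 4\right) 1}{7 \left(\left(-96\right) 4\right) 1 + 68} + 10130 = \frac{24 - 68 - 2 \cdot 7 \left(-384\right) 1}{7 \left(-384\right) 1 + 68} + 10130 = \frac{24 - 68 - 2 \left(\left(-2688\right) 1\right)}{\left(-2688\right) 1 + 68} + 10130 = \frac{24 - 68 - -5376}{-2688 + 68} + 10130 = \frac{24 - 68 + 5376}{-2620} + 10130 = \left(- \frac{1}{2620}\right) 5332 + 10130 = - \frac{1333}{655} + 10130 = \frac{6633817}{655}$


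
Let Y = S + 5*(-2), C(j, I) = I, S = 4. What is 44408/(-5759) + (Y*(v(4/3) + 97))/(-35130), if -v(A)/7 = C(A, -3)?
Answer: -19948406/2593765 ≈ -7.6909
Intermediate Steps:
v(A) = 21 (v(A) = -7*(-3) = 21)
Y = -6 (Y = 4 + 5*(-2) = 4 - 10 = -6)
44408/(-5759) + (Y*(v(4/3) + 97))/(-35130) = 44408/(-5759) - 6*(21 + 97)/(-35130) = 44408*(-1/5759) - 6*118*(-1/35130) = -3416/443 - 708*(-1/35130) = -3416/443 + 118/5855 = -19948406/2593765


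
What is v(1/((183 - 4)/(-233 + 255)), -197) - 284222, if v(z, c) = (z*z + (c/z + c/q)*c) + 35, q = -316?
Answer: 3503211690691/111374516 ≈ 31454.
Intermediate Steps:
v(z, c) = 35 + z² + c*(-c/316 + c/z) (v(z, c) = (z*z + (c/z + c/(-316))*c) + 35 = (z² + (c/z + c*(-1/316))*c) + 35 = (z² + (c/z - c/316)*c) + 35 = (z² + (-c/316 + c/z)*c) + 35 = (z² + c*(-c/316 + c/z)) + 35 = 35 + z² + c*(-c/316 + c/z))
v(1/((183 - 4)/(-233 + 255)), -197) - 284222 = (35 + (1/((183 - 4)/(-233 + 255)))² - 1/316*(-197)² + (-197)²/(1/((183 - 4)/(-233 + 255)))) - 284222 = (35 + (1/(179/22))² - 1/316*38809 + 38809/(1/(179/22))) - 284222 = (35 + (1/(179*(1/22)))² - 38809/316 + 38809/(1/(179*(1/22)))) - 284222 = (35 + (1/(179/22))² - 38809/316 + 38809/(1/(179/22))) - 284222 = (35 + (22/179)² - 38809/316 + 38809/(22/179)) - 284222 = (35 + 484/32041 - 38809/316 + 38809*(179/22)) - 284222 = (35 + 484/32041 - 38809/316 + 6946811/22) - 284222 = 35158299377243/111374516 - 284222 = 3503211690691/111374516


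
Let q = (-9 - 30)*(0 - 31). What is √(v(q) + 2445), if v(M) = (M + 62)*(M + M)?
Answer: 3*√341747 ≈ 1753.8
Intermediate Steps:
q = 1209 (q = -39*(-31) = 1209)
v(M) = 2*M*(62 + M) (v(M) = (62 + M)*(2*M) = 2*M*(62 + M))
√(v(q) + 2445) = √(2*1209*(62 + 1209) + 2445) = √(2*1209*1271 + 2445) = √(3073278 + 2445) = √3075723 = 3*√341747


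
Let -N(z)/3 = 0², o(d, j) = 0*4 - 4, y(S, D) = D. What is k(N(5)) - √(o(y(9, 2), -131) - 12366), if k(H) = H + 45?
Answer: 45 - I*√12370 ≈ 45.0 - 111.22*I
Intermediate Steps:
o(d, j) = -4 (o(d, j) = 0 - 4 = -4)
N(z) = 0 (N(z) = -3*0² = -3*0 = 0)
k(H) = 45 + H
k(N(5)) - √(o(y(9, 2), -131) - 12366) = (45 + 0) - √(-4 - 12366) = 45 - √(-12370) = 45 - I*√12370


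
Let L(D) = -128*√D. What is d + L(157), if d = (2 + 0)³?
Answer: 8 - 128*√157 ≈ -1595.8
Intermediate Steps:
d = 8 (d = 2³ = 8)
d + L(157) = 8 - 128*√157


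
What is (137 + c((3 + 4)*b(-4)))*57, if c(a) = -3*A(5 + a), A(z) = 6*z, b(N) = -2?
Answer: 17043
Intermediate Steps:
c(a) = -90 - 18*a (c(a) = -18*(5 + a) = -3*(30 + 6*a) = -90 - 18*a)
(137 + c((3 + 4)*b(-4)))*57 = (137 + (-90 - 18*(3 + 4)*(-2)))*57 = (137 + (-90 - 126*(-2)))*57 = (137 + (-90 - 18*(-14)))*57 = (137 + (-90 + 252))*57 = (137 + 162)*57 = 299*57 = 17043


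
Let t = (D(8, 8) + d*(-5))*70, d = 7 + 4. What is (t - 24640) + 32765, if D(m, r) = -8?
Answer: 3715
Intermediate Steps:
d = 11
t = -4410 (t = (-8 + 11*(-5))*70 = (-8 - 55)*70 = -63*70 = -4410)
(t - 24640) + 32765 = (-4410 - 24640) + 32765 = -29050 + 32765 = 3715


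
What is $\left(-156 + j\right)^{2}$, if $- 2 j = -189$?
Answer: $\frac{15129}{4} \approx 3782.3$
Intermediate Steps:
$j = \frac{189}{2}$ ($j = \left(- \frac{1}{2}\right) \left(-189\right) = \frac{189}{2} \approx 94.5$)
$\left(-156 + j\right)^{2} = \left(-156 + \frac{189}{2}\right)^{2} = \left(- \frac{123}{2}\right)^{2} = \frac{15129}{4}$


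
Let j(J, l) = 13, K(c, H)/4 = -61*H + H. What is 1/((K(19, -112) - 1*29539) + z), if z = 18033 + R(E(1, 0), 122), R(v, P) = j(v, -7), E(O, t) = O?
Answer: 1/15387 ≈ 6.4990e-5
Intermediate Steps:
K(c, H) = -240*H (K(c, H) = 4*(-61*H + H) = 4*(-60*H) = -240*H)
R(v, P) = 13
z = 18046 (z = 18033 + 13 = 18046)
1/((K(19, -112) - 1*29539) + z) = 1/((-240*(-112) - 1*29539) + 18046) = 1/((26880 - 29539) + 18046) = 1/(-2659 + 18046) = 1/15387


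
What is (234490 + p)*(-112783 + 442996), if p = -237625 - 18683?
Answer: -7204587234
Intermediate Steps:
p = -256308
(234490 + p)*(-112783 + 442996) = (234490 - 256308)*(-112783 + 442996) = -21818*330213 = -7204587234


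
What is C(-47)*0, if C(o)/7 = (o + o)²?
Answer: 0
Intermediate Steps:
C(o) = 28*o² (C(o) = 7*(o + o)² = 7*(2*o)² = 7*(4*o²) = 28*o²)
C(-47)*0 = (28*(-47)²)*0 = (28*2209)*0 = 61852*0 = 0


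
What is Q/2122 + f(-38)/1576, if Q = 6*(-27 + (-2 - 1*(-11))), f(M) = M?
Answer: -62711/836068 ≈ -0.075007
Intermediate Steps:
Q = -108 (Q = 6*(-27 + (-2 + 11)) = 6*(-27 + 9) = 6*(-18) = -108)
Q/2122 + f(-38)/1576 = -108/2122 - 38/1576 = -108*1/2122 - 38*1/1576 = -54/1061 - 19/788 = -62711/836068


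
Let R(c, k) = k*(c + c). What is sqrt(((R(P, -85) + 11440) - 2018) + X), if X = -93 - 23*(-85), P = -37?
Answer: sqrt(17574) ≈ 132.57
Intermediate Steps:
R(c, k) = 2*c*k (R(c, k) = k*(2*c) = 2*c*k)
X = 1862 (X = -93 + 1955 = 1862)
sqrt(((R(P, -85) + 11440) - 2018) + X) = sqrt(((2*(-37)*(-85) + 11440) - 2018) + 1862) = sqrt(((6290 + 11440) - 2018) + 1862) = sqrt((17730 - 2018) + 1862) = sqrt(15712 + 1862) = sqrt(17574)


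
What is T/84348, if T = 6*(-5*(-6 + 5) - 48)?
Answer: -43/14058 ≈ -0.0030588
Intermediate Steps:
T = -258 (T = 6*(-5*(-1) - 48) = 6*(5 - 48) = 6*(-43) = -258)
T/84348 = -258/84348 = -258*1/84348 = -43/14058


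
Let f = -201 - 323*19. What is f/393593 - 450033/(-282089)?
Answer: 175341958487/111028255777 ≈ 1.5793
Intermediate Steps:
f = -6338 (f = -201 - 6137 = -6338)
f/393593 - 450033/(-282089) = -6338/393593 - 450033/(-282089) = -6338*1/393593 - 450033*(-1/282089) = -6338/393593 + 450033/282089 = 175341958487/111028255777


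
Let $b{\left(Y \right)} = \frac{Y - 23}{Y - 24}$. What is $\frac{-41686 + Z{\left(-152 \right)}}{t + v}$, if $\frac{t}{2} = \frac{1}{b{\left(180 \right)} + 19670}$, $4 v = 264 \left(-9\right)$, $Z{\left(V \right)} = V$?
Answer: $\frac{21397884721}{303798971} \approx 70.434$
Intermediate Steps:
$v = -594$ ($v = \frac{264 \left(-9\right)}{4} = \frac{1}{4} \left(-2376\right) = -594$)
$b{\left(Y \right)} = \frac{-23 + Y}{-24 + Y}$
$t = \frac{312}{3068677}$ ($t = \frac{2}{\frac{-23 + 180}{-24 + 180} + 19670} = \frac{2}{\frac{1}{156} \cdot 157 + 19670} = \frac{2}{\frac{157}{156} + 19670} = \frac{2}{\frac{3068677}{156}} = 2 \cdot \frac{156}{3068677} = \frac{312}{3068677} \approx 0.00010167$)
$\frac{-41686 + Z{\left(-152 \right)}}{t + v} = \frac{-41686 - 152}{\frac{312}{3068677} - 594} = - \frac{41838}{- \frac{1822793826}{3068677}} = \left(-41838\right) \left(- \frac{3068677}{1822793826}\right) = \frac{21397884721}{303798971}$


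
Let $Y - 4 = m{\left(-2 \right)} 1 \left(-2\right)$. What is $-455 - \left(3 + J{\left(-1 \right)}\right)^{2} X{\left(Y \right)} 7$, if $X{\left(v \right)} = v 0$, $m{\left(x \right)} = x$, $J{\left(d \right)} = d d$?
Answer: $-455$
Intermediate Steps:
$J{\left(d \right)} = d^{2}$
$Y = 8$ ($Y = 4 + \left(-2\right) 1 \left(-2\right) = 4 - -4 = 4 + 4 = 8$)
$X{\left(v \right)} = 0$
$-455 - \left(3 + J{\left(-1 \right)}\right)^{2} X{\left(Y \right)} 7 = -455 - \left(3 + \left(-1\right)^{2}\right)^{2} \cdot 0 \cdot 7 = -455 - \left(3 + 1\right)^{2} \cdot 0 \cdot 7 = -455 - 4^{2} \cdot 0 \cdot 7 = -455 - 16 \cdot 0 \cdot 7 = -455 - 0 \cdot 7 = -455 - 0 = -455 + 0 = -455$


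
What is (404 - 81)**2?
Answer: 104329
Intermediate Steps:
(404 - 81)**2 = 323**2 = 104329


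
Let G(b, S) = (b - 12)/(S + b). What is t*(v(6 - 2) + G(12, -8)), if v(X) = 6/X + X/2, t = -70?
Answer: -245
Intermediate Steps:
G(b, S) = (-12 + b)/(S + b)
v(X) = X/2 + 6/X (v(X) = 6/X + X*(1/2) = 6/X + X/2 = X/2 + 6/X)
t*(v(6 - 2) + G(12, -8)) = -70*(((6 - 2)/2 + 6/(6 - 2)) + (-12 + 12)/(-8 + 12)) = -70*(((1/2)*4 + 6/4) + 0/4) = -70*((2 + 6*(1/4)) + (1/4)*0) = -70*((2 + 3/2) + 0) = -70*(7/2 + 0) = -70*7/2 = -245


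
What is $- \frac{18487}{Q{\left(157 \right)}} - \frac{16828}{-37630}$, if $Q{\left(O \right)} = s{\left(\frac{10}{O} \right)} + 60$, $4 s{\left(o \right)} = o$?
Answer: $- \frac{21812194068}{70913735} \approx -307.59$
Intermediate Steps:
$s{\left(o \right)} = \frac{o}{4}$
$Q{\left(O \right)} = 60 + \frac{5}{2 O}$ ($Q{\left(O \right)} = \frac{10 \frac{1}{O}}{4} + 60 = \frac{5}{2 O} + 60 = 60 + \frac{5}{2 O}$)
$- \frac{18487}{Q{\left(157 \right)}} - \frac{16828}{-37630} = - \frac{18487}{60 + \frac{5}{2 \cdot 157}} - \frac{16828}{-37630} = - \frac{18487}{60 + \frac{5}{2} \cdot \frac{1}{157}} - - \frac{8414}{18815} = - \frac{18487}{60 + \frac{5}{314}} + \frac{8414}{18815} = - \frac{18487}{\frac{18845}{314}} + \frac{8414}{18815} = \left(-18487\right) \frac{314}{18845} + \frac{8414}{18815} = - \frac{5804918}{18845} + \frac{8414}{18815} = - \frac{21812194068}{70913735}$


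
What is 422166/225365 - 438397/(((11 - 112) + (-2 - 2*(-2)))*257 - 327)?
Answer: 4387142309/232306242 ≈ 18.885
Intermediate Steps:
422166/225365 - 438397/(((11 - 112) + (-2 - 2*(-2)))*257 - 327) = 422166*(1/225365) - 438397/((-101 + (-2 + 4))*257 - 327) = 422166/225365 - 438397/((-101 + 2)*257 - 327) = 422166/225365 - 438397/(-99*257 - 327) = 422166/225365 - 438397/(-25443 - 327) = 422166/225365 - 438397/(-25770) = 422166/225365 - 438397*(-1/25770) = 422166/225365 + 438397/25770 = 4387142309/232306242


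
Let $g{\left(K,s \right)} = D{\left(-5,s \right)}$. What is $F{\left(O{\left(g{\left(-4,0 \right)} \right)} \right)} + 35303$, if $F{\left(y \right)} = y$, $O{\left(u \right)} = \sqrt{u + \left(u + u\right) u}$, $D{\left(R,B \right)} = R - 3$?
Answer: $35303 + 2 \sqrt{30} \approx 35314.0$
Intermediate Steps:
$D{\left(R,B \right)} = -3 + R$
$g{\left(K,s \right)} = -8$ ($g{\left(K,s \right)} = -3 - 5 = -8$)
$O{\left(u \right)} = \sqrt{u + 2 u^{2}}$ ($O{\left(u \right)} = \sqrt{u + 2 u u} = \sqrt{u + 2 u^{2}}$)
$F{\left(O{\left(g{\left(-4,0 \right)} \right)} \right)} + 35303 = \sqrt{- 8 \left(1 + 2 \left(-8\right)\right)} + 35303 = \sqrt{- 8 \left(1 - 16\right)} + 35303 = \sqrt{\left(-8\right) \left(-15\right)} + 35303 = \sqrt{120} + 35303 = 2 \sqrt{30} + 35303 = 35303 + 2 \sqrt{30}$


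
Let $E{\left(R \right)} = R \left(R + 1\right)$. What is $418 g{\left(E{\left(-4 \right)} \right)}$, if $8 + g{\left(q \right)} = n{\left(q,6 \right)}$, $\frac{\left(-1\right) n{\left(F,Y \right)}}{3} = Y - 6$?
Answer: $-3344$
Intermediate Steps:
$E{\left(R \right)} = R \left(1 + R\right)$
$n{\left(F,Y \right)} = 18 - 3 Y$ ($n{\left(F,Y \right)} = - 3 \left(Y - 6\right) = - 3 \left(-6 + Y\right) = 18 - 3 Y$)
$g{\left(q \right)} = -8$ ($g{\left(q \right)} = -8 + \left(18 - 18\right) = -8 + 0 = -8$)
$418 g{\left(E{\left(-4 \right)} \right)} = 418 \left(-8\right) = -3344$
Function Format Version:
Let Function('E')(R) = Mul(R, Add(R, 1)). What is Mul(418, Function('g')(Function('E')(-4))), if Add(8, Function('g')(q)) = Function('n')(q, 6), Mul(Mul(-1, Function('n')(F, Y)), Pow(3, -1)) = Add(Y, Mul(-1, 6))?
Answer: -3344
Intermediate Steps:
Function('E')(R) = Mul(R, Add(1, R))
Function('n')(F, Y) = Add(18, Mul(-3, Y)) (Function('n')(F, Y) = Mul(-3, Add(Y, Mul(-1, 6))) = Mul(-3, Add(Y, -6)) = Mul(-3, Add(-6, Y)) = Add(18, Mul(-3, Y)))
Function('g')(q) = -8 (Function('g')(q) = Add(-8, Add(18, Mul(-3, 6))) = Add(-8, Add(18, -18)) = Add(-8, 0) = -8)
Mul(418, Function('g')(Function('E')(-4))) = Mul(418, -8) = -3344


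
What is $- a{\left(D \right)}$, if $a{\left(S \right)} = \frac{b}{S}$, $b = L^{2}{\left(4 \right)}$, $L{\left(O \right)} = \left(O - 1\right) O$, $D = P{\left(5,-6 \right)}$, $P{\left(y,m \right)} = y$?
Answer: $- \frac{144}{5} \approx -28.8$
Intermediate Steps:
$D = 5$
$L{\left(O \right)} = O \left(-1 + O\right)$ ($L{\left(O \right)} = \left(-1 + O\right) O = O \left(-1 + O\right)$)
$b = 144$ ($b = \left(4 \left(-1 + 4\right)\right)^{2} = \left(4 \cdot 3\right)^{2} = 12^{2} = 144$)
$a{\left(S \right)} = \frac{144}{S}$
$- a{\left(D \right)} = - \frac{144}{5}$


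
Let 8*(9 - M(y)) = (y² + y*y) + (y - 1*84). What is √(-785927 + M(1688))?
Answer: I*√5993818/2 ≈ 1224.1*I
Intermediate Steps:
M(y) = 39/2 - y²/4 - y/8 (M(y) = 9 - ((y² + y*y) + (y - 1*84))/8 = 9 - ((y² + y²) + (y - 84))/8 = 9 - (2*y² + (-84 + y))/8 = 9 - (-84 + y + 2*y²)/8 = 9 + (21/2 - y²/4 - y/8) = 39/2 - y²/4 - y/8)
√(-785927 + M(1688)) = √(-785927 + (39/2 - ¼*1688² - ⅛*1688)) = √(-785927 + (39/2 - ¼*2849344 - 211)) = √(-785927 + (39/2 - 712336 - 211)) = √(-785927 - 1425055/2) = √(-2996909/2) = I*√5993818/2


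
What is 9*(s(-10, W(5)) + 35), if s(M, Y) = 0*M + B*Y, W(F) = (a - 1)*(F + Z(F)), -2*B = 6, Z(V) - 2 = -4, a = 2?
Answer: 234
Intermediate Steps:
Z(V) = -2 (Z(V) = 2 - 4 = -2)
B = -3 (B = -½*6 = -3)
W(F) = -2 + F (W(F) = (2 - 1)*(F - 2) = 1*(-2 + F) = -2 + F)
s(M, Y) = -3*Y (s(M, Y) = 0*M - 3*Y = 0 - 3*Y = -3*Y)
9*(s(-10, W(5)) + 35) = 9*(-3*(-2 + 5) + 35) = 9*(-3*3 + 35) = 9*(-9 + 35) = 9*26 = 234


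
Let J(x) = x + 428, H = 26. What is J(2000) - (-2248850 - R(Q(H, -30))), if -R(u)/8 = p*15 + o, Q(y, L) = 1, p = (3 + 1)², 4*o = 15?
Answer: 2249328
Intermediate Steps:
o = 15/4 (o = (¼)*15 = 15/4 ≈ 3.7500)
p = 16 (p = 4² = 16)
R(u) = -1950 (R(u) = -8*(16*15 + 15/4) = -8*(240 + 15/4) = -8*975/4 = -1950)
J(x) = 428 + x
J(2000) - (-2248850 - R(Q(H, -30))) = (428 + 2000) - (-2248850 - 1*(-1950)) = 2428 - (-2248850 + 1950) = 2428 - 1*(-2246900) = 2428 + 2246900 = 2249328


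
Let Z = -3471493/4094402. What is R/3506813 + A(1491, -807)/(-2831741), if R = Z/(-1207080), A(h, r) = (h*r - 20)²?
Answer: -2281199413915840646344728194237/4461696106627947881082480 ≈ -5.1129e+5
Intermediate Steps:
A(h, r) = (-20 + h*r)²
Z = -3471493/4094402 (Z = -3471493*1/4094402 = -3471493/4094402 ≈ -0.84786)
R = 3471493/4942270766160 (R = -3471493/4094402/(-1207080) = -3471493/4094402*(-1/1207080) = 3471493/4942270766160 ≈ 7.0241e-7)
R/3506813 + A(1491, -807)/(-2831741) = (3471493/4942270766160)/3506813 + (-20 + 1491*(-807))²/(-2831741) = (3471493/4942270766160)*(1/3506813) + (-20 - 1203237)²*(-1/2831741) = 3471493/17331619372289848080 + (-1203257)²*(-1/2831741) = 3471493/17331619372289848080 + 1447827408049*(-1/2831741) = 3471493/17331619372289848080 - 131620673459/257431 = -2281199413915840646344728194237/4461696106627947881082480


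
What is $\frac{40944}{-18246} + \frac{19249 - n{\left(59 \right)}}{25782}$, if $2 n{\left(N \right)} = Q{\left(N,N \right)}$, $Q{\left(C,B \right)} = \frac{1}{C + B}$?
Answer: $- \frac{27706440565}{18503122632} \approx -1.4974$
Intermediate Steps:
$Q{\left(C,B \right)} = \frac{1}{B + C}$
$n{\left(N \right)} = \frac{1}{4 N}$ ($n{\left(N \right)} = \frac{1}{2 \left(N + N\right)} = \frac{1}{2 \cdot 2 N} = \frac{\frac{1}{2} \frac{1}{N}}{2} = \frac{1}{4 N}$)
$\frac{40944}{-18246} + \frac{19249 - n{\left(59 \right)}}{25782} = \frac{40944}{-18246} + \frac{19249 - \frac{1}{4 \cdot 59}}{25782} = 40944 \left(- \frac{1}{18246}\right) + \left(19249 - \frac{1}{4} \cdot \frac{1}{59}\right) \frac{1}{25782} = - \frac{6824}{3041} + \left(19249 - \frac{1}{236}\right) \frac{1}{25782} = - \frac{6824}{3041} + \frac{4542763}{236} \cdot \frac{1}{25782} = - \frac{6824}{3041} + \frac{4542763}{6084552} = - \frac{27706440565}{18503122632}$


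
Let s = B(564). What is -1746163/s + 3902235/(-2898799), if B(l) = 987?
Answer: -5065627064182/2861114613 ≈ -1770.5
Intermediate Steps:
s = 987
-1746163/s + 3902235/(-2898799) = -1746163/987 + 3902235/(-2898799) = -1746163*1/987 + 3902235*(-1/2898799) = -1746163/987 - 3902235/2898799 = -5065627064182/2861114613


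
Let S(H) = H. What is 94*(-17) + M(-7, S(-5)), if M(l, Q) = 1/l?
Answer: -11187/7 ≈ -1598.1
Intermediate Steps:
94*(-17) + M(-7, S(-5)) = 94*(-17) + 1/(-7) = -1598 - ⅐ = -11187/7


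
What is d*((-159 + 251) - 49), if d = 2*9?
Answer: 774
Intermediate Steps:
d = 18
d*((-159 + 251) - 49) = 18*((-159 + 251) - 49) = 18*(92 - 49) = 18*43 = 774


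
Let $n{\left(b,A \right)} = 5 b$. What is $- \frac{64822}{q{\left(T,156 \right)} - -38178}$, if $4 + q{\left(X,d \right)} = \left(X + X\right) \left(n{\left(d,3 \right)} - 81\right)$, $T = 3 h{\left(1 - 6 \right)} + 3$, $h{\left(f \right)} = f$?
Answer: $- \frac{32411}{10699} \approx -3.0294$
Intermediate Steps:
$T = -12$ ($T = 3 \left(1 - 6\right) + 3 = 3 \left(-5\right) + 3 = -15 + 3 = -12$)
$q{\left(X,d \right)} = -4 + 2 X \left(-81 + 5 d\right)$ ($q{\left(X,d \right)} = -4 + \left(X + X\right) \left(5 d - 81\right) = -4 + 2 X \left(-81 + 5 d\right)$)
$- \frac{64822}{q{\left(T,156 \right)} - -38178} = - \frac{64822}{\left(-4 - -1944 + 10 \left(-12\right) 156\right) - -38178} = - \frac{64822}{\left(-4 + 1944 - 18720\right) + 38178} = - \frac{64822}{-16780 + 38178} = - \frac{64822}{21398} = \left(-64822\right) \frac{1}{21398} = - \frac{32411}{10699}$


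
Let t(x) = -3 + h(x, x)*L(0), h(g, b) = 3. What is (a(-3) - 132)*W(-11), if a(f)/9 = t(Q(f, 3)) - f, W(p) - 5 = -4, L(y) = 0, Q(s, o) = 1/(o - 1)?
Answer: -132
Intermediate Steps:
Q(s, o) = 1/(-1 + o)
t(x) = -3 (t(x) = -3 + 3*0 = -3 + 0 = -3)
W(p) = 1 (W(p) = 5 - 4 = 1)
a(f) = -27 - 9*f (a(f) = 9*(-3 - f) = -27 - 9*f)
(a(-3) - 132)*W(-11) = ((-27 - 9*(-3)) - 132)*1 = ((-27 + 27) - 132)*1 = (0 - 132)*1 = -132*1 = -132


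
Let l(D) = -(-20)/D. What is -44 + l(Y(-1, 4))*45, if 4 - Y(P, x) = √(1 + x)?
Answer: 3116/11 + 900*√5/11 ≈ 466.22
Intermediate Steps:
Y(P, x) = 4 - √(1 + x)
l(D) = 20/D
-44 + l(Y(-1, 4))*45 = -44 + (20/(4 - √(1 + 4)))*45 = -44 + (20/(4 - √5))*45 = -44 + 900/(4 - √5)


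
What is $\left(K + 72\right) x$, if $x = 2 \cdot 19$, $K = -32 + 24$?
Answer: $2432$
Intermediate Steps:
$K = -8$
$x = 38$
$\left(K + 72\right) x = \left(-8 + 72\right) 38 = 64 \cdot 38 = 2432$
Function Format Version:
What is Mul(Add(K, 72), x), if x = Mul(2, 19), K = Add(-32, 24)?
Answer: 2432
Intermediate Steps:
K = -8
x = 38
Mul(Add(K, 72), x) = Mul(Add(-8, 72), 38) = Mul(64, 38) = 2432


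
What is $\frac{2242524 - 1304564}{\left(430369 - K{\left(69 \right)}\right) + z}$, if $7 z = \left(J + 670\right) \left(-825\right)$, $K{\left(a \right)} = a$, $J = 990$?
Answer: $\frac{164143}{41065} \approx 3.9972$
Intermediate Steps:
$z = - \frac{1369500}{7}$ ($z = \frac{\left(990 + 670\right) \left(-825\right)}{7} = \frac{1660 \left(-825\right)}{7} = \frac{1}{7} \left(-1369500\right) = - \frac{1369500}{7} \approx -1.9564 \cdot 10^{5}$)
$\frac{2242524 - 1304564}{\left(430369 - K{\left(69 \right)}\right) + z} = \frac{2242524 - 1304564}{\left(430369 - 69\right) - \frac{1369500}{7}} = \frac{937960}{\left(430369 - 69\right) - \frac{1369500}{7}} = \frac{937960}{430300 - \frac{1369500}{7}} = \frac{937960}{\frac{1642600}{7}} = 937960 \cdot \frac{7}{1642600} = \frac{164143}{41065}$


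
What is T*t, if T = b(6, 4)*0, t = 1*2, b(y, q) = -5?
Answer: 0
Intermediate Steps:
t = 2
T = 0 (T = -5*0 = 0)
T*t = 0*2 = 0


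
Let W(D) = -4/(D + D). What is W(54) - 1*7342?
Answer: -198235/27 ≈ -7342.0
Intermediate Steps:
W(D) = -2/D (W(D) = -4*1/(2*D) = -2/D)
W(54) - 1*7342 = -2/54 - 1*7342 = -2*1/54 - 7342 = -1/27 - 7342 = -198235/27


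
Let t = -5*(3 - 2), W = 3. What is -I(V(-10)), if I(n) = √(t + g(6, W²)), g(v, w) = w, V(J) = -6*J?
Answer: -2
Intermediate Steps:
t = -5 (t = -5*1 = -5)
I(n) = 2 (I(n) = √(-5 + 3²) = √(-5 + 9) = √4 = 2)
-I(V(-10)) = -1*2 = -2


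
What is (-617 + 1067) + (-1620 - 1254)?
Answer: -2424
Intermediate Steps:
(-617 + 1067) + (-1620 - 1254) = 450 - 2874 = -2424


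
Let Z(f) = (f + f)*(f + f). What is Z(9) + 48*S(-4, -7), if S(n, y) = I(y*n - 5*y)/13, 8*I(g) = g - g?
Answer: 324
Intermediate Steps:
Z(f) = 4*f**2 (Z(f) = (2*f)*(2*f) = 4*f**2)
I(g) = 0 (I(g) = (g - g)/8 = (1/8)*0 = 0)
S(n, y) = 0 (S(n, y) = 0/13 = 0*(1/13) = 0)
Z(9) + 48*S(-4, -7) = 4*9**2 + 48*0 = 4*81 + 0 = 324 + 0 = 324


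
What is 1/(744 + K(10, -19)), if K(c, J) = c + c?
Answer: 1/764 ≈ 0.0013089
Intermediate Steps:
K(c, J) = 2*c
1/(744 + K(10, -19)) = 1/(744 + 2*10) = 1/(744 + 20) = 1/764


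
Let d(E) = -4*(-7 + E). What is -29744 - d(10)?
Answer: -29732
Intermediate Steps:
d(E) = 28 - 4*E
-29744 - d(10) = -29744 - (28 - 4*10) = -29744 - (28 - 40) = -29744 - 1*(-12) = -29744 + 12 = -29732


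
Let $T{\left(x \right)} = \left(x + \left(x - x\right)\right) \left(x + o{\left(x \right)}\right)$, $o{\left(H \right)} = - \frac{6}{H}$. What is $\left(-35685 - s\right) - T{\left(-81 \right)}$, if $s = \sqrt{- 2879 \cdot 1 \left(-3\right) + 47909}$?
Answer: $-42240 - 7 \sqrt{1154} \approx -42478.0$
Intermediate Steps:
$s = 7 \sqrt{1154}$ ($s = \sqrt{\left(-2879\right) \left(-3\right) + 47909} = \sqrt{8637 + 47909} = \sqrt{56546} = 7 \sqrt{1154} \approx 237.79$)
$T{\left(x \right)} = x \left(x - \frac{6}{x}\right)$ ($T{\left(x \right)} = \left(x + \left(x - x\right)\right) \left(x - \frac{6}{x}\right) = \left(x + 0\right) \left(x - \frac{6}{x}\right) = x \left(x - \frac{6}{x}\right)$)
$\left(-35685 - s\right) - T{\left(-81 \right)} = \left(-35685 - 7 \sqrt{1154}\right) - \left(-6 + \left(-81\right)^{2}\right) = \left(-35685 - 7 \sqrt{1154}\right) - \left(-6 + 6561\right) = \left(-35685 - 7 \sqrt{1154}\right) - 6555 = -42240 - 7 \sqrt{1154}$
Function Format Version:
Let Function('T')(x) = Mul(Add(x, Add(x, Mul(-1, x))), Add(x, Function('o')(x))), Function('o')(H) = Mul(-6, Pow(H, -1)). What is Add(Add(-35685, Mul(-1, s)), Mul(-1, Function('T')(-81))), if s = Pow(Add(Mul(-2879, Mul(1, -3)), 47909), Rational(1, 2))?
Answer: Add(-42240, Mul(-7, Pow(1154, Rational(1, 2)))) ≈ -42478.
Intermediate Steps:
s = Mul(7, Pow(1154, Rational(1, 2))) (s = Pow(Add(Mul(-2879, -3), 47909), Rational(1, 2)) = Pow(Add(8637, 47909), Rational(1, 2)) = Pow(56546, Rational(1, 2)) = Mul(7, Pow(1154, Rational(1, 2))) ≈ 237.79)
Function('T')(x) = Mul(x, Add(x, Mul(-6, Pow(x, -1)))) (Function('T')(x) = Mul(Add(x, Add(x, Mul(-1, x))), Add(x, Mul(-6, Pow(x, -1)))) = Mul(Add(x, 0), Add(x, Mul(-6, Pow(x, -1)))) = Mul(x, Add(x, Mul(-6, Pow(x, -1)))))
Add(Add(-35685, Mul(-1, s)), Mul(-1, Function('T')(-81))) = Add(Add(-35685, Mul(-1, Mul(7, Pow(1154, Rational(1, 2))))), Mul(-1, Add(-6, Pow(-81, 2)))) = Add(Add(-35685, Mul(-7, Pow(1154, Rational(1, 2)))), Mul(-1, Add(-6, 6561))) = Add(Add(-35685, Mul(-7, Pow(1154, Rational(1, 2)))), Mul(-1, 6555)) = Add(Add(-35685, Mul(-7, Pow(1154, Rational(1, 2)))), -6555) = Add(-42240, Mul(-7, Pow(1154, Rational(1, 2))))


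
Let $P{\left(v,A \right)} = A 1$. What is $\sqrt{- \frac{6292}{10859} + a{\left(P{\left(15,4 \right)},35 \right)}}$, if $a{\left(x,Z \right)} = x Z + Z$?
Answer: $\frac{\sqrt{20567304347}}{10859} \approx 13.207$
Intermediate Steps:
$P{\left(v,A \right)} = A$
$a{\left(x,Z \right)} = Z + Z x$ ($a{\left(x,Z \right)} = Z x + Z = Z + Z x$)
$\sqrt{- \frac{6292}{10859} + a{\left(P{\left(15,4 \right)},35 \right)}} = \sqrt{- \frac{6292}{10859} + 35 \left(1 + 4\right)} = \sqrt{\left(-6292\right) \frac{1}{10859} + 35 \cdot 5} = \sqrt{- \frac{6292}{10859} + 175} = \sqrt{\frac{1894033}{10859}} = \frac{\sqrt{20567304347}}{10859}$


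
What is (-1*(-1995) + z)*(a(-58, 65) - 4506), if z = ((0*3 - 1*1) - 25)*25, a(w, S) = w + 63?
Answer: -6053845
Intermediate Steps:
a(w, S) = 63 + w
z = -650 (z = ((0 - 1) - 25)*25 = (-1 - 25)*25 = -26*25 = -650)
(-1*(-1995) + z)*(a(-58, 65) - 4506) = (-1*(-1995) - 650)*((63 - 58) - 4506) = (1995 - 650)*(5 - 4506) = 1345*(-4501) = -6053845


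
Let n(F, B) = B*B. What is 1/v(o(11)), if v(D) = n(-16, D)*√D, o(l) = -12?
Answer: -I*√3/864 ≈ -0.0020047*I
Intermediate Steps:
n(F, B) = B²
v(D) = D^(5/2) (v(D) = D²*√D = D^(5/2))
1/v(o(11)) = 1/((-12)^(5/2)) = 1/(288*I*√3) = -I*√3/864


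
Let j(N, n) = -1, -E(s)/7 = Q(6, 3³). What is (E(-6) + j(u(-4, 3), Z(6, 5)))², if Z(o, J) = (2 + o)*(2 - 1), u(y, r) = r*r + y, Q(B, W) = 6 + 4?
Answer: 5041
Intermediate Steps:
Q(B, W) = 10
u(y, r) = y + r² (u(y, r) = r² + y = y + r²)
Z(o, J) = 2 + o (Z(o, J) = (2 + o)*1 = 2 + o)
E(s) = -70 (E(s) = -7*10 = -70)
(E(-6) + j(u(-4, 3), Z(6, 5)))² = (-70 - 1)² = (-71)² = 5041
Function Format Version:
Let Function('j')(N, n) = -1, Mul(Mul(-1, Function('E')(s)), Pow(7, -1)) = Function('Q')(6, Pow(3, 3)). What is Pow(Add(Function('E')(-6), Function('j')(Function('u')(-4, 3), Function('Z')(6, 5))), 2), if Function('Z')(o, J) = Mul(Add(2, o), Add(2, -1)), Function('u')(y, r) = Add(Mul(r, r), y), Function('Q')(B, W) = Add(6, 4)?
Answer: 5041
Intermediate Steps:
Function('Q')(B, W) = 10
Function('u')(y, r) = Add(y, Pow(r, 2)) (Function('u')(y, r) = Add(Pow(r, 2), y) = Add(y, Pow(r, 2)))
Function('Z')(o, J) = Add(2, o) (Function('Z')(o, J) = Mul(Add(2, o), 1) = Add(2, o))
Function('E')(s) = -70 (Function('E')(s) = Mul(-7, 10) = -70)
Pow(Add(Function('E')(-6), Function('j')(Function('u')(-4, 3), Function('Z')(6, 5))), 2) = Pow(Add(-70, -1), 2) = Pow(-71, 2) = 5041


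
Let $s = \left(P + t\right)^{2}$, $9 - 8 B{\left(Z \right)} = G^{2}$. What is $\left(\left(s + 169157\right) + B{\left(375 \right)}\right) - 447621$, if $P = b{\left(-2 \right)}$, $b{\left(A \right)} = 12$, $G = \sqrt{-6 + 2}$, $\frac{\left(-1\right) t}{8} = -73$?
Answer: $\frac{614029}{8} \approx 76754.0$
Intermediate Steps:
$t = 584$ ($t = \left(-8\right) \left(-73\right) = 584$)
$G = 2 i$ ($G = \sqrt{-4} = 2 i \approx 2.0 i$)
$P = 12$
$B{\left(Z \right)} = \frac{13}{8}$ ($B{\left(Z \right)} = \frac{9}{8} - \frac{\left(2 i\right)^{2}}{8} = \frac{9}{8} - - \frac{1}{2} = \frac{9}{8} + \frac{1}{2} = \frac{13}{8}$)
$s = 355216$ ($s = \left(12 + 584\right)^{2} = 596^{2} = 355216$)
$\left(\left(s + 169157\right) + B{\left(375 \right)}\right) - 447621 = \left(\left(355216 + 169157\right) + \frac{13}{8}\right) - 447621 = \left(524373 + \frac{13}{8}\right) - 447621 = \frac{4194997}{8} - 447621 = \frac{614029}{8}$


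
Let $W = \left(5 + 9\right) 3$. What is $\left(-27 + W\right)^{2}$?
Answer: $225$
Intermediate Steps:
$W = 42$ ($W = 14 \cdot 3 = 42$)
$\left(-27 + W\right)^{2} = \left(-27 + 42\right)^{2} = 15^{2} = 225$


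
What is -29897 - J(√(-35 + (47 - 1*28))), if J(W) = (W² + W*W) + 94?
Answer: -29959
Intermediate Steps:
J(W) = 94 + 2*W² (J(W) = (W² + W²) + 94 = 2*W² + 94 = 94 + 2*W²)
-29897 - J(√(-35 + (47 - 1*28))) = -29897 - (94 + 2*(√(-35 + (47 - 1*28)))²) = -29897 - (94 + 2*(√(-35 + (47 - 28)))²) = -29897 - (94 + 2*(√(-35 + 19))²) = -29897 - (94 + 2*(√(-16))²) = -29897 - (94 + 2*(4*I)²) = -29897 - (94 + 2*(-16)) = -29897 - (94 - 32) = -29897 - 1*62 = -29897 - 62 = -29959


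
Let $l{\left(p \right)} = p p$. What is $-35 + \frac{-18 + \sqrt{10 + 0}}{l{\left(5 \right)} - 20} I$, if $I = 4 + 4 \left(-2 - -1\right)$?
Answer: $-35$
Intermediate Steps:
$l{\left(p \right)} = p^{2}$
$I = 0$ ($I = 4 + 4 \left(-2 + 1\right) = 4 + 4 \left(-1\right) = 4 - 4 = 0$)
$-35 + \frac{-18 + \sqrt{10 + 0}}{l{\left(5 \right)} - 20} I = -35 + \frac{-18 + \sqrt{10 + 0}}{5^{2} - 20} \cdot 0 = -35 + \frac{-18 + \sqrt{10}}{25 - 20} \cdot 0 = -35 + \frac{-18 + \sqrt{10}}{5} \cdot 0 = -35 + \left(-18 + \sqrt{10}\right) \frac{1}{5} \cdot 0 = -35 + \left(- \frac{18}{5} + \frac{\sqrt{10}}{5}\right) 0 = -35 + 0 = -35$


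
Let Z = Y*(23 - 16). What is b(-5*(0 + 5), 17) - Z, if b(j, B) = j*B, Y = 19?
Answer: -558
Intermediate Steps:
b(j, B) = B*j
Z = 133 (Z = 19*(23 - 16) = 19*7 = 133)
b(-5*(0 + 5), 17) - Z = 17*(-5*(0 + 5)) - 1*133 = 17*(-5*5) - 133 = 17*(-25) - 133 = -425 - 133 = -558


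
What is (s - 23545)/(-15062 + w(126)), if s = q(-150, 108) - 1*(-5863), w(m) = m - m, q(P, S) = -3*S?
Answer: 9003/7531 ≈ 1.1955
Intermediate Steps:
w(m) = 0
s = 5539 (s = -3*108 - 1*(-5863) = -324 + 5863 = 5539)
(s - 23545)/(-15062 + w(126)) = (5539 - 23545)/(-15062 + 0) = -18006/(-15062) = -18006*(-1/15062) = 9003/7531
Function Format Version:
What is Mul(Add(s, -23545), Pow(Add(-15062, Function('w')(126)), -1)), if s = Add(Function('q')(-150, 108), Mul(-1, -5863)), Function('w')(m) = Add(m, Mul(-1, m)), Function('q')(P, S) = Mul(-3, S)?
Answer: Rational(9003, 7531) ≈ 1.1955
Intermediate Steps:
Function('w')(m) = 0
s = 5539 (s = Add(Mul(-3, 108), Mul(-1, -5863)) = Add(-324, 5863) = 5539)
Mul(Add(s, -23545), Pow(Add(-15062, Function('w')(126)), -1)) = Mul(Add(5539, -23545), Pow(Add(-15062, 0), -1)) = Mul(-18006, Pow(-15062, -1)) = Mul(-18006, Rational(-1, 15062)) = Rational(9003, 7531)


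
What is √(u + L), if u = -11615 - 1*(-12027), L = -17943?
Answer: I*√17531 ≈ 132.4*I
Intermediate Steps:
u = 412 (u = -11615 + 12027 = 412)
√(u + L) = √(412 - 17943) = √(-17531) = I*√17531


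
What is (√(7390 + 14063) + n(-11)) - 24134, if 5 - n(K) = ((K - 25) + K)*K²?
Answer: -18442 + √21453 ≈ -18296.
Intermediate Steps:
n(K) = 5 - K²*(-25 + 2*K) (n(K) = 5 - ((K - 25) + K)*K² = 5 - ((-25 + K) + K)*K² = 5 - (-25 + 2*K)*K² = 5 - K²*(-25 + 2*K))
(√(7390 + 14063) + n(-11)) - 24134 = (√(7390 + 14063) + (5 - 2*(-11)³ + 25*(-11)²)) - 24134 = (√21453 + (5 - 2*(-1331) + 25*121)) - 24134 = (√21453 + (5 + 2662 + 3025)) - 24134 = (√21453 + 5692) - 24134 = (5692 + √21453) - 24134 = -18442 + √21453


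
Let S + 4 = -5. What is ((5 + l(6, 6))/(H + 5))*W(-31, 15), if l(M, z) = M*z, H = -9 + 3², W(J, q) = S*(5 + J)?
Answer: 9594/5 ≈ 1918.8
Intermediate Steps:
S = -9 (S = -4 - 5 = -9)
W(J, q) = -45 - 9*J (W(J, q) = -9*(5 + J) = -45 - 9*J)
H = 0 (H = -9 + 9 = 0)
((5 + l(6, 6))/(H + 5))*W(-31, 15) = ((5 + 6*6)/(0 + 5))*(-45 - 9*(-31)) = ((5 + 36)/5)*(-45 + 279) = (41*(⅕))*234 = (41/5)*234 = 9594/5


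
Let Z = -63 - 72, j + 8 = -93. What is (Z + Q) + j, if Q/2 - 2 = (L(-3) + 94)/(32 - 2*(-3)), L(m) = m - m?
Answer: -4314/19 ≈ -227.05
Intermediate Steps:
j = -101 (j = -8 - 93 = -101)
L(m) = 0
Z = -135
Q = 170/19 (Q = 4 + 2*((0 + 94)/(32 - 2*(-3))) = 4 + 2*(94/(32 + 6)) = 4 + 2*(94/38) = 4 + 2*(94*(1/38)) = 4 + 2*(47/19) = 4 + 94/19 = 170/19 ≈ 8.9474)
(Z + Q) + j = (-135 + 170/19) - 101 = -2395/19 - 101 = -4314/19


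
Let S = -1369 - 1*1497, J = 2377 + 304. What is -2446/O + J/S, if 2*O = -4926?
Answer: 406933/7058958 ≈ 0.057648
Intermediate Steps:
J = 2681
O = -2463 (O = (½)*(-4926) = -2463)
S = -2866 (S = -1369 - 1497 = -2866)
-2446/O + J/S = -2446/(-2463) + 2681/(-2866) = -2446*(-1/2463) + 2681*(-1/2866) = 2446/2463 - 2681/2866 = 406933/7058958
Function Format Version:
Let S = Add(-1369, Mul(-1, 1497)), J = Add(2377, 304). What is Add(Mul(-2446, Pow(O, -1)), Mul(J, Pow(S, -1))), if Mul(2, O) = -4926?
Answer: Rational(406933, 7058958) ≈ 0.057648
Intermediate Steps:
J = 2681
O = -2463 (O = Mul(Rational(1, 2), -4926) = -2463)
S = -2866 (S = Add(-1369, -1497) = -2866)
Add(Mul(-2446, Pow(O, -1)), Mul(J, Pow(S, -1))) = Add(Mul(-2446, Pow(-2463, -1)), Mul(2681, Pow(-2866, -1))) = Add(Mul(-2446, Rational(-1, 2463)), Mul(2681, Rational(-1, 2866))) = Add(Rational(2446, 2463), Rational(-2681, 2866)) = Rational(406933, 7058958)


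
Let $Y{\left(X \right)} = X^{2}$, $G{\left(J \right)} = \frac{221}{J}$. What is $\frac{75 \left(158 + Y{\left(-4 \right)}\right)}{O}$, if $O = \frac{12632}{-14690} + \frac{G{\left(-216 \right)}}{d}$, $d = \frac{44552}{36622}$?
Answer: $- \frac{461204219736000}{60113405851} \approx -7672.2$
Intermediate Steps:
$d = \frac{22276}{18311}$ ($d = 44552 \cdot \frac{1}{36622} = \frac{22276}{18311} \approx 1.2165$)
$O = - \frac{60113405851}{35341319520}$ ($O = \frac{12632}{-14690} + \frac{221 \frac{1}{-216}}{\frac{22276}{18311}} = 12632 \left(- \frac{1}{14690}\right) + 221 \left(- \frac{1}{216}\right) \frac{18311}{22276} = - \frac{6316}{7345} - \frac{4046731}{4811616} = - \frac{60113405851}{35341319520} \approx -1.7009$)
$\frac{75 \left(158 + Y{\left(-4 \right)}\right)}{O} = \frac{75 \left(158 + \left(-4\right)^{2}\right)}{- \frac{60113405851}{35341319520}} = 75 \left(158 + 16\right) \left(- \frac{35341319520}{60113405851}\right) = 75 \cdot 174 \left(- \frac{35341319520}{60113405851}\right) = 13050 \left(- \frac{35341319520}{60113405851}\right) = - \frac{461204219736000}{60113405851}$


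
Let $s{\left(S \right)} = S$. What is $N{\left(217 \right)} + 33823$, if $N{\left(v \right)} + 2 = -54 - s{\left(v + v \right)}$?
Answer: $33333$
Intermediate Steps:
$N{\left(v \right)} = -56 - 2 v$ ($N{\left(v \right)} = -2 - \left(54 + 2 v\right) = -56 - 2 v$)
$N{\left(217 \right)} + 33823 = \left(-56 - 434\right) + 33823 = -490 + 33823 = 33333$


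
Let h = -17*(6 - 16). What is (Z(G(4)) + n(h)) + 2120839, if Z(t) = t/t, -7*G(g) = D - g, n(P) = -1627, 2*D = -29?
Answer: 2119213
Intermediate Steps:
h = 170 (h = -17*(-10) = 170)
D = -29/2 (D = (½)*(-29) = -29/2 ≈ -14.500)
G(g) = 29/14 + g/7 (G(g) = -(-29/2 - g)/7 = 29/14 + g/7)
Z(t) = 1
(Z(G(4)) + n(h)) + 2120839 = (1 - 1627) + 2120839 = -1626 + 2120839 = 2119213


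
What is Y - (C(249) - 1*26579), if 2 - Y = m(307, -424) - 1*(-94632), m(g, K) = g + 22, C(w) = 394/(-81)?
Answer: -5538386/81 ≈ -68375.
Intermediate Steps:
C(w) = -394/81 (C(w) = 394*(-1/81) = -394/81)
m(g, K) = 22 + g
Y = -94959 (Y = 2 - ((22 + 307) - 1*(-94632)) = 2 - (329 + 94632) = 2 - 1*94961 = 2 - 94961 = -94959)
Y - (C(249) - 1*26579) = -94959 - (-394/81 - 1*26579) = -94959 - (-394/81 - 26579) = -94959 - 1*(-2153293/81) = -94959 + 2153293/81 = -5538386/81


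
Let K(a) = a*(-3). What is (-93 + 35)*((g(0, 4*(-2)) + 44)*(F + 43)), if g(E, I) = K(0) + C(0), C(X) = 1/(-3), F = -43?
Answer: 0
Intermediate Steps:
K(a) = -3*a
C(X) = -1/3
g(E, I) = -1/3 (g(E, I) = -3*0 - 1/3 = 0 - 1/3 = -1/3)
(-93 + 35)*((g(0, 4*(-2)) + 44)*(F + 43)) = (-93 + 35)*((-1/3 + 44)*(-43 + 43)) = -7598*0/3 = -58*0 = 0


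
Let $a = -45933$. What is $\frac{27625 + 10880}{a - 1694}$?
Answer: $- \frac{38505}{47627} \approx -0.80847$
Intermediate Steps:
$\frac{27625 + 10880}{a - 1694} = \frac{27625 + 10880}{-45933 - 1694} = \frac{38505}{-47627} = 38505 \left(- \frac{1}{47627}\right) = - \frac{38505}{47627}$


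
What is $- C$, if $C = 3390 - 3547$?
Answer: $157$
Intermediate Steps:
$C = -157$ ($C = 3390 - 3547 = -157$)
$- C = \left(-1\right) \left(-157\right) = 157$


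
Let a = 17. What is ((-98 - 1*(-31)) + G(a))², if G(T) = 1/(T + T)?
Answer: 5184729/1156 ≈ 4485.1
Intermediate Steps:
G(T) = 1/(2*T)
((-98 - 1*(-31)) + G(a))² = ((-98 - 1*(-31)) + (½)/17)² = ((-98 + 31) + (½)*(1/17))² = (-67 + 1/34)² = (-2277/34)² = 5184729/1156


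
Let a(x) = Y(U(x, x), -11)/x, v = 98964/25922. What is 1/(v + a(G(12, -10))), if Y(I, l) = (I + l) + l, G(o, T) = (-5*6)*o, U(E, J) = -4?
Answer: 2332980/9075253 ≈ 0.25707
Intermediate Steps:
G(o, T) = -30*o
v = 49482/12961 (v = 98964*(1/25922) = 49482/12961 ≈ 3.8178)
Y(I, l) = I + 2*l
a(x) = -26/x (a(x) = (-4 + 2*(-11))/x = (-4 - 22)/x = -26/x)
1/(v + a(G(12, -10))) = 1/(49482/12961 - 26/((-30*12))) = 1/(49482/12961 - 26/(-360)) = 1/(49482/12961 - 26*(-1/360)) = 1/(49482/12961 + 13/180) = 1/(9075253/2332980) = 2332980/9075253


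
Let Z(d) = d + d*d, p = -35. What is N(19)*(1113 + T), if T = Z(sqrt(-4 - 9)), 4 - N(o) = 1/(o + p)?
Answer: 17875/4 + 65*I*sqrt(13)/16 ≈ 4468.8 + 14.648*I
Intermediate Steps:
N(o) = 4 - 1/(-35 + o) (N(o) = 4 - 1/(o - 35) = 4 - 1/(-35 + o))
Z(d) = d + d**2
T = I*sqrt(13)*(1 + I*sqrt(13)) (T = sqrt(-4 - 9)*(1 + sqrt(-4 - 9)) = sqrt(-13)*(1 + sqrt(-13)) = (I*sqrt(13))*(1 + I*sqrt(13)) = I*sqrt(13)*(1 + I*sqrt(13)) ≈ -13.0 + 3.6056*I)
N(19)*(1113 + T) = ((-141 + 4*19)/(-35 + 19))*(1113 + (-13 + I*sqrt(13))) = ((-141 + 76)/(-16))*(1100 + I*sqrt(13)) = (-1/16*(-65))*(1100 + I*sqrt(13)) = 65*(1100 + I*sqrt(13))/16 = 17875/4 + 65*I*sqrt(13)/16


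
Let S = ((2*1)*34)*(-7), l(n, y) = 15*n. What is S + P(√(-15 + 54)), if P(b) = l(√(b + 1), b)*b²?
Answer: -476 + 585*√(1 + √39) ≈ 1098.6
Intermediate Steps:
P(b) = 15*b²*√(1 + b) (P(b) = (15*√(b + 1))*b² = (15*√(1 + b))*b² = 15*b²*√(1 + b))
S = -476 (S = (2*34)*(-7) = 68*(-7) = -476)
S + P(√(-15 + 54)) = -476 + 15*(√(-15 + 54))²*√(1 + √(-15 + 54)) = -476 + 15*(√39)²*√(1 + √39) = -476 + 15*39*√(1 + √39) = -476 + 585*√(1 + √39)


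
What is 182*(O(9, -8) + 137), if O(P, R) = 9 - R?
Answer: 28028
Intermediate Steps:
182*(O(9, -8) + 137) = 182*((9 - 1*(-8)) + 137) = 182*((9 + 8) + 137) = 182*(17 + 137) = 182*154 = 28028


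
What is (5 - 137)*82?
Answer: -10824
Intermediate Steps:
(5 - 137)*82 = -132*82 = -10824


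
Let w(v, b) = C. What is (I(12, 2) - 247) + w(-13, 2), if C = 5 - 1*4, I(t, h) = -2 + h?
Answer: -246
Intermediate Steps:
C = 1 (C = 5 - 4 = 1)
w(v, b) = 1
(I(12, 2) - 247) + w(-13, 2) = ((-2 + 2) - 247) + 1 = (0 - 247) + 1 = -247 + 1 = -246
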